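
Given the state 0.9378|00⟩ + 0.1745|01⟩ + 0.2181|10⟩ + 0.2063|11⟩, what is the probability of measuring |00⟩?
0.8795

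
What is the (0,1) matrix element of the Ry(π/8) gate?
-0.1951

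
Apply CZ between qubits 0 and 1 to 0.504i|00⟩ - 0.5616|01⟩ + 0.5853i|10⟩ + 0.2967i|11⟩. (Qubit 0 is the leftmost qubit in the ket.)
0.504i|00⟩ - 0.5616|01⟩ + 0.5853i|10⟩ - 0.2967i|11⟩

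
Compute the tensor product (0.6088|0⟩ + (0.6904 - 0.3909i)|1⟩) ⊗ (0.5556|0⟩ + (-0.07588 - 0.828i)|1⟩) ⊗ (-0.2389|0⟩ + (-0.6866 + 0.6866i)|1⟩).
-0.08081|000⟩ + (-0.2322 + 0.2322i)|001⟩ + (0.01104 + 0.1204i)|010⟩ + (0.3778 + 0.3144i)|011⟩ + (-0.09164 + 0.05189i)|100⟩ + (-0.1143 + 0.4125i)|101⟩ + (0.08984 + 0.1295i)|110⟩ + (0.6303 + 0.1139i)|111⟩

amp(|b₁b₂…⟩) = product of the factor amplitudes for bits b₁, b₂, …; only kets whose every factor amplitude is nonzero survive.
|000⟩: (0.6088)(0.5556)(-0.2389) = -0.08081
|001⟩: (0.6088)(0.5556)(-0.6866 + 0.6866i) = (-0.2322 + 0.2322i)
|010⟩: (0.6088)(-0.07588 - 0.828i)(-0.2389) = (0.01104 + 0.1204i)
|011⟩: (0.6088)(-0.07588 - 0.828i)(-0.6866 + 0.6866i) = (0.3778 + 0.3144i)
|100⟩: (0.6904 - 0.3909i)(0.5556)(-0.2389) = (-0.09164 + 0.05189i)
|101⟩: (0.6904 - 0.3909i)(0.5556)(-0.6866 + 0.6866i) = (-0.1143 + 0.4125i)
|110⟩: (0.6904 - 0.3909i)(-0.07588 - 0.828i)(-0.2389) = (0.08984 + 0.1295i)
|111⟩: (0.6904 - 0.3909i)(-0.07588 - 0.828i)(-0.6866 + 0.6866i) = (0.6303 + 0.1139i)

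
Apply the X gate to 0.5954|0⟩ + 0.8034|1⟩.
0.8034|0⟩ + 0.5954|1⟩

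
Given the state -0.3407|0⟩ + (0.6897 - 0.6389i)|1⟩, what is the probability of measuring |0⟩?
0.1161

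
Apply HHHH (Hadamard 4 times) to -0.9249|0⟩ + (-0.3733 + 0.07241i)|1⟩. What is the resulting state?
-0.9249|0⟩ + (-0.3733 + 0.07241i)|1⟩

H² = I, so an even number of Hadamards cancels: H^4 = I and the state is unchanged.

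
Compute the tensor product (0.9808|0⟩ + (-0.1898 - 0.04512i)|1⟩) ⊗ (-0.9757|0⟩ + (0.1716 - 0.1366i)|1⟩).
-0.957|00⟩ + (0.1683 - 0.134i)|01⟩ + (0.1852 + 0.04402i)|10⟩ + (-0.03873 + 0.01818i)|11⟩

amp(|b₁b₂…⟩) = product of the factor amplitudes for bits b₁, b₂, …; only kets whose every factor amplitude is nonzero survive.
|00⟩: (0.9808)(-0.9757) = -0.957
|01⟩: (0.9808)(0.1716 - 0.1366i) = (0.1683 - 0.134i)
|10⟩: (-0.1898 - 0.04512i)(-0.9757) = (0.1852 + 0.04402i)
|11⟩: (-0.1898 - 0.04512i)(0.1716 - 0.1366i) = (-0.03873 + 0.01818i)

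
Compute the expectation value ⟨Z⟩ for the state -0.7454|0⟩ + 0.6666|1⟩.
0.1113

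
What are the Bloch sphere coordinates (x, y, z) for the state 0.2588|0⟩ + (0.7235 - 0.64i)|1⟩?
(0.3745, -0.3313, -0.8661)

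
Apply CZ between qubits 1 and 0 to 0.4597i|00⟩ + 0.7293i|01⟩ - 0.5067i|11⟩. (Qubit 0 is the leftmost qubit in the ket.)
0.4597i|00⟩ + 0.7293i|01⟩ + 0.5067i|11⟩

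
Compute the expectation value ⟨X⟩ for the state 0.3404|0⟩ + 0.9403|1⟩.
0.6402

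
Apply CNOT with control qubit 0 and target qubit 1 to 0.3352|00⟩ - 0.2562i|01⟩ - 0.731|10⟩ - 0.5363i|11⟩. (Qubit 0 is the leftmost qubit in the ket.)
0.3352|00⟩ - 0.2562i|01⟩ - 0.5363i|10⟩ - 0.731|11⟩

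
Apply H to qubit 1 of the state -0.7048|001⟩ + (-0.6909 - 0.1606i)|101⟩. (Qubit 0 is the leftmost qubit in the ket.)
-0.4984|001⟩ - 0.4984|011⟩ + (-0.4885 - 0.1136i)|101⟩ + (-0.4885 - 0.1136i)|111⟩

H on qubit 1 mixes each pair of kets that differ only in qubit 1: amplitudes (a, b) of (|…0…⟩, |…1…⟩) become ((a + b)/√2, (a − b)/√2). Kets absent from the input have amplitude 0.
(|001⟩, |011⟩): (a, b) = (-0.7048, 0) → (-0.4984, -0.4984)
(|101⟩, |111⟩): (a, b) = ((-0.6909 - 0.1606i), 0) → ((-0.4885 - 0.1136i), (-0.4885 - 0.1136i))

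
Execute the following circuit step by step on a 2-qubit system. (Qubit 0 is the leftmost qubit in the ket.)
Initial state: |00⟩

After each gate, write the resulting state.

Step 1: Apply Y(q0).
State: i|10⟩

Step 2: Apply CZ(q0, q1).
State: i|10⟩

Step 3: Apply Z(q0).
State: -i|10⟩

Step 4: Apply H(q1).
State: -(1/√2)i|10⟩ - (1/√2)i|11⟩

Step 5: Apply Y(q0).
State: -1/√2|00⟩ - 1/√2|01⟩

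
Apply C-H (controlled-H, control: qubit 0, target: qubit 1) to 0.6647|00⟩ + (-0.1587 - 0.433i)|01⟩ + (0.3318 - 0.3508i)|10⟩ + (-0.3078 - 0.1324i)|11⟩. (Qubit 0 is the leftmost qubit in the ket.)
0.6647|00⟩ + (-0.1587 - 0.433i)|01⟩ + (0.01697 - 0.3417i)|10⟩ + (0.4523 - 0.1544i)|11⟩

C-H leaves the control-|0⟩ kets |00⟩, |01⟩ unchanged and applies H to qubit 1 on the control-|1⟩ pair (|10⟩, |11⟩).
H = [[1/√2, 1/√2], [1/√2, -1/√2]].
With a = amp(|10⟩) = (0.3318 - 0.3508i) and b = amp(|11⟩) = (-0.3078 - 0.1324i):
new amp(|10⟩) = (1/√2)·a + (1/√2)·b = (0.01697 - 0.3417i)
new amp(|11⟩) = (1/√2)·a + (-1/√2)·b = (0.4523 - 0.1544i)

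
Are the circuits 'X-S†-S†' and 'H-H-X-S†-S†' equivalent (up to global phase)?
Yes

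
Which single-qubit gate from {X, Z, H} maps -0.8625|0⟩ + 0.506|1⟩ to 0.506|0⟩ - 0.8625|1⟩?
X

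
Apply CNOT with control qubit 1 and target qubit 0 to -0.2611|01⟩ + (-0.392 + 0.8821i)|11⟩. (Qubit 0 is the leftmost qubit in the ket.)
(-0.392 + 0.8821i)|01⟩ - 0.2611|11⟩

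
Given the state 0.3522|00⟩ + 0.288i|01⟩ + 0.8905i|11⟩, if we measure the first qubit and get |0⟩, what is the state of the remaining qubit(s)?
0.7741|0⟩ + 0.633i|1⟩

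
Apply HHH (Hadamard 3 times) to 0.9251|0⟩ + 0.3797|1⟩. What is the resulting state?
0.9226|0⟩ + 0.3857|1⟩

H² = I, so H^3 = H: a single Hadamard. With (a, b) = (0.9251, 0.3797), H gives ((a + b)/√2, (a − b)/√2) = (0.9226, 0.3857).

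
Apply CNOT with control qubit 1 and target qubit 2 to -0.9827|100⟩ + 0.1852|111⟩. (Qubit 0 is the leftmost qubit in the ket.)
-0.9827|100⟩ + 0.1852|110⟩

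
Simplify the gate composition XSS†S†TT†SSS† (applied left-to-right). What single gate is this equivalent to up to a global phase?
X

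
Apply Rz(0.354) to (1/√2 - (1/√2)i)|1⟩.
(0.8206 - 0.5716i)|1⟩

Rz(0.354) = [[e^(−iθ/2), 0], [0, e^(iθ/2)]] with e^(±iθ/2) = cos(θ/2) ± i·sin(θ/2); θ = 0.354, cos(θ/2) ≈ 0.984376, sin(θ/2) ≈ 0.176077.
With a = amp(|0⟩) = 0 and b = amp(|1⟩) = (1/√2 - (1/√2)i):
new amp(|0⟩) = (0.984376 - 0.176077i)·a = 0
new amp(|1⟩) = (0.984376 + 0.176077i)·b = (0.8206 - 0.5716i)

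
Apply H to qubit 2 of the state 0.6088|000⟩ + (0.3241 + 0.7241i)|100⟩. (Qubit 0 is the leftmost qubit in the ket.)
0.4305|000⟩ + 0.4305|001⟩ + (0.2292 + 0.512i)|100⟩ + (0.2292 + 0.512i)|101⟩

H on qubit 2 mixes each pair of kets that differ only in qubit 2: amplitudes (a, b) of (|…0…⟩, |…1…⟩) become ((a + b)/√2, (a − b)/√2). Kets absent from the input have amplitude 0.
(|000⟩, |001⟩): (a, b) = (0.6088, 0) → (0.4305, 0.4305)
(|100⟩, |101⟩): (a, b) = ((0.3241 + 0.7241i), 0) → ((0.2292 + 0.512i), (0.2292 + 0.512i))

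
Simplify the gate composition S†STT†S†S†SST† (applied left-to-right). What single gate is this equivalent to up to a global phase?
T†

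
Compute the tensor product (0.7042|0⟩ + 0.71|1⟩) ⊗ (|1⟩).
0.7042|01⟩ + 0.71|11⟩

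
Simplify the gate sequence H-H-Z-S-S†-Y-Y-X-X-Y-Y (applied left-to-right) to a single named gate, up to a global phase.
Z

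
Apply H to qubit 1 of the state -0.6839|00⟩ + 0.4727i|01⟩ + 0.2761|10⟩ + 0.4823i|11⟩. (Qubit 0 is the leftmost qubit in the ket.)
(-0.4836 + 0.3342i)|00⟩ + (-0.4836 - 0.3342i)|01⟩ + (0.1952 + 0.341i)|10⟩ + (0.1952 - 0.341i)|11⟩

H on qubit 1 mixes each pair of kets that differ only in qubit 1: amplitudes (a, b) of (|…0…⟩, |…1…⟩) become ((a + b)/√2, (a − b)/√2). Kets absent from the input have amplitude 0.
(|00⟩, |01⟩): (a, b) = (-0.6839, 0.4727i) → ((-0.4836 + 0.3342i), (-0.4836 - 0.3342i))
(|10⟩, |11⟩): (a, b) = (0.2761, 0.4823i) → ((0.1952 + 0.341i), (0.1952 - 0.341i))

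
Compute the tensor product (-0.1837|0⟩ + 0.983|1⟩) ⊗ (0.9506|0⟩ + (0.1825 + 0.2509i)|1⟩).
-0.1746|00⟩ + (-0.03353 - 0.04609i)|01⟩ + 0.9344|10⟩ + (0.1794 + 0.2466i)|11⟩

amp(|b₁b₂…⟩) = product of the factor amplitudes for bits b₁, b₂, …; only kets whose every factor amplitude is nonzero survive.
|00⟩: (-0.1837)(0.9506) = -0.1746
|01⟩: (-0.1837)(0.1825 + 0.2509i) = (-0.03353 - 0.04609i)
|10⟩: (0.983)(0.9506) = 0.9344
|11⟩: (0.983)(0.1825 + 0.2509i) = (0.1794 + 0.2466i)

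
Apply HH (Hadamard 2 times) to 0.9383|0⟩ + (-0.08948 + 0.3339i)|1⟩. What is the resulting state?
0.9383|0⟩ + (-0.08948 + 0.3339i)|1⟩

H² = I, so an even number of Hadamards cancels: H^2 = I and the state is unchanged.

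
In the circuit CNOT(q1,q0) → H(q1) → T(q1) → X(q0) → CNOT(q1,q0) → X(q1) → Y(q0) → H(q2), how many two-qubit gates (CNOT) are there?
2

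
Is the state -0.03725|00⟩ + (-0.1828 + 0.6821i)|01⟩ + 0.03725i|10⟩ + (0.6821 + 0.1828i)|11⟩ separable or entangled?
Separable

Writing the state as a|00⟩ + b|01⟩ + c|10⟩ + d|11⟩, it is a product state iff ad − bc = 0.
Here (a, b, c, d) = (-0.03725, (-0.1828 + 0.6821i), 0.03725i, (0.6821 + 0.1828i)): ad − bc = (-0.03725)(0.6821 + 0.1828i) − (-0.1828 + 0.6821i)(0.03725i) = 0, so the state is separable.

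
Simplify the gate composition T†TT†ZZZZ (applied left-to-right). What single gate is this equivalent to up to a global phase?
T†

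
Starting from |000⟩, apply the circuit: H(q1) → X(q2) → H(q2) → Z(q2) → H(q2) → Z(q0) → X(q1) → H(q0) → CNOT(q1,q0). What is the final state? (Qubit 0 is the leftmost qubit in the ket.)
1/2|000⟩ + 1/2|010⟩ + 1/2|100⟩ + 1/2|110⟩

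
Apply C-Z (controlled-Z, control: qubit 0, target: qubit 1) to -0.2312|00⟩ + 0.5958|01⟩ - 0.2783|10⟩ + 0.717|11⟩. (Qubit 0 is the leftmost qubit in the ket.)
-0.2312|00⟩ + 0.5958|01⟩ - 0.2783|10⟩ - 0.717|11⟩

C-Z leaves the control-|0⟩ kets |00⟩, |01⟩ unchanged and applies Z to qubit 1 on the control-|1⟩ pair (|10⟩, |11⟩).
Z = [[1, 0], [0, -1]].
With a = amp(|10⟩) = -0.2783 and b = amp(|11⟩) = 0.717:
new amp(|10⟩) = (1)·a = -0.2783
new amp(|11⟩) = (-1)·b = -0.717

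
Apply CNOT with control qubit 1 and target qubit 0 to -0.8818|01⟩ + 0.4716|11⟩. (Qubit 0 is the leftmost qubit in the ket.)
0.4716|01⟩ - 0.8818|11⟩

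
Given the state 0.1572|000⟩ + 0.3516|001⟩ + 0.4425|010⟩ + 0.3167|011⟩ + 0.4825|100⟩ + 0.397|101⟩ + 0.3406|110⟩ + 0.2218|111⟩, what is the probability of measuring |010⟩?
0.1958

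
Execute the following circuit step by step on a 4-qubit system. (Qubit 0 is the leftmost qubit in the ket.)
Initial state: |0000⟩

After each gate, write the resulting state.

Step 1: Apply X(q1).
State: |0100⟩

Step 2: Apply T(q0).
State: |0100⟩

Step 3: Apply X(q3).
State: |0101⟩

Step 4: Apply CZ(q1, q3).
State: -|0101⟩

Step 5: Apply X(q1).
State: -|0001⟩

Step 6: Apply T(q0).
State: -|0001⟩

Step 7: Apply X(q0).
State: -|1001⟩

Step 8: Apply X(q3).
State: -|1000⟩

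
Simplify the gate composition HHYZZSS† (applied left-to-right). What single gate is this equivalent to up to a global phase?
Y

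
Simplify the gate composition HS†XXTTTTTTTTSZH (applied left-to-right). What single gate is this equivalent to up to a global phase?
X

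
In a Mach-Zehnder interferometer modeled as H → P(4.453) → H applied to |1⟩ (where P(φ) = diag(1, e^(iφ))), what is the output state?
(0.6282 + 0.4833i)|0⟩ + (0.3718 - 0.4833i)|1⟩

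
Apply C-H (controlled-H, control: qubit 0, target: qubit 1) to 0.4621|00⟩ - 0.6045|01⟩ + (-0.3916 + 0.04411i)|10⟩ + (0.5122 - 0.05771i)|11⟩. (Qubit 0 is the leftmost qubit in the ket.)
0.4621|00⟩ - 0.6045|01⟩ + (0.08528 - 0.009617i)|10⟩ + (-0.6391 + 0.072i)|11⟩

C-H leaves the control-|0⟩ kets |00⟩, |01⟩ unchanged and applies H to qubit 1 on the control-|1⟩ pair (|10⟩, |11⟩).
H = [[1/√2, 1/√2], [1/√2, -1/√2]].
With a = amp(|10⟩) = (-0.3916 + 0.04411i) and b = amp(|11⟩) = (0.5122 - 0.05771i):
new amp(|10⟩) = (1/√2)·a + (1/√2)·b = (0.08528 - 0.009617i)
new amp(|11⟩) = (1/√2)·a + (-1/√2)·b = (-0.6391 + 0.072i)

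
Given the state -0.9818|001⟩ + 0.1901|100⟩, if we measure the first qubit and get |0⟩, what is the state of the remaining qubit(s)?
-|01⟩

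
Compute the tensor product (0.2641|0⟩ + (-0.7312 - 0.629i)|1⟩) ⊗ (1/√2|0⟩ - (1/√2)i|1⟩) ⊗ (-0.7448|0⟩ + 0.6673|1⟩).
-0.1391|000⟩ + 0.1246|001⟩ + 0.1391i|010⟩ - 0.1246i|011⟩ + (0.3851 + 0.3313i)|100⟩ + (-0.345 - 0.2968i)|101⟩ + (0.3313 - 0.3851i)|110⟩ + (-0.2968 + 0.345i)|111⟩

amp(|b₁b₂…⟩) = product of the factor amplitudes for bits b₁, b₂, …; only kets whose every factor amplitude is nonzero survive.
|000⟩: (0.2641)(1/√2)(-0.7448) = -0.1391
|001⟩: (0.2641)(1/√2)(0.6673) = 0.1246
|010⟩: (0.2641)(-(1/√2)i)(-0.7448) = 0.1391i
|011⟩: (0.2641)(-(1/√2)i)(0.6673) = -0.1246i
|100⟩: (-0.7312 - 0.629i)(1/√2)(-0.7448) = (0.3851 + 0.3313i)
|101⟩: (-0.7312 - 0.629i)(1/√2)(0.6673) = (-0.345 - 0.2968i)
|110⟩: (-0.7312 - 0.629i)(-(1/√2)i)(-0.7448) = (0.3313 - 0.3851i)
|111⟩: (-0.7312 - 0.629i)(-(1/√2)i)(0.6673) = (-0.2968 + 0.345i)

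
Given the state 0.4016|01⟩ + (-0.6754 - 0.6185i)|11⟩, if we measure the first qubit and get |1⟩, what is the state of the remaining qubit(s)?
(-0.7375 - 0.6754i)|1⟩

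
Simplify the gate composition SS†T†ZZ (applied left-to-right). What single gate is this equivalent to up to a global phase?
T†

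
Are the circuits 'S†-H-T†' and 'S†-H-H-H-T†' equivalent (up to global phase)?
Yes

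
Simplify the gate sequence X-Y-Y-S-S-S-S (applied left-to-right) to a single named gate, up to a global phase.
X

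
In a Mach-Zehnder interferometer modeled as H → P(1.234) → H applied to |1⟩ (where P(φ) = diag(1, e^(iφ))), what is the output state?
(0.3348 - 0.4719i)|0⟩ + (0.6652 + 0.4719i)|1⟩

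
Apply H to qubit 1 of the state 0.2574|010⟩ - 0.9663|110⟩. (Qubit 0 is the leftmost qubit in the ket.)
0.182|000⟩ - 0.182|010⟩ - 0.6833|100⟩ + 0.6833|110⟩

H on qubit 1 mixes each pair of kets that differ only in qubit 1: amplitudes (a, b) of (|…0…⟩, |…1…⟩) become ((a + b)/√2, (a − b)/√2). Kets absent from the input have amplitude 0.
(|000⟩, |010⟩): (a, b) = (0, 0.2574) → (0.182, -0.182)
(|100⟩, |110⟩): (a, b) = (0, -0.9663) → (-0.6833, 0.6833)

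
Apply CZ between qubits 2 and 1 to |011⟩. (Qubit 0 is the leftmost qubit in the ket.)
-|011⟩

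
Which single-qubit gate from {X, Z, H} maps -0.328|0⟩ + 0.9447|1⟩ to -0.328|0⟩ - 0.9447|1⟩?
Z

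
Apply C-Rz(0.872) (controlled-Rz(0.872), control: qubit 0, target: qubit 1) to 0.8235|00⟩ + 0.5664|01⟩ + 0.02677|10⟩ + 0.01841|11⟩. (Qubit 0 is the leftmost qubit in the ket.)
0.8235|00⟩ + 0.5664|01⟩ + (0.02427 - 0.01131i)|10⟩ + (0.01669 + 0.007775i)|11⟩

C-Rz(0.872) leaves the control-|0⟩ kets |00⟩, |01⟩ unchanged and applies Rz(0.872) to qubit 1 on the control-|1⟩ pair (|10⟩, |11⟩).
Rz(0.872) = [[e^(−iθ/2), 0], [0, e^(iθ/2)]] with e^(±iθ/2) = cos(θ/2) ± i·sin(θ/2); θ = 0.872, cos(θ/2) ≈ 0.906448, sin(θ/2) ≈ 0.422317.
With a = amp(|10⟩) = 0.02677 and b = amp(|11⟩) = 0.01841:
new amp(|10⟩) = (0.906448 - 0.422317i)·a = (0.02427 - 0.01131i)
new amp(|11⟩) = (0.906448 + 0.422317i)·b = (0.01669 + 0.007775i)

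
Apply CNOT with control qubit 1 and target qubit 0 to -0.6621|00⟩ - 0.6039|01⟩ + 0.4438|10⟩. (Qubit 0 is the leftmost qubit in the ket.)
-0.6621|00⟩ + 0.4438|10⟩ - 0.6039|11⟩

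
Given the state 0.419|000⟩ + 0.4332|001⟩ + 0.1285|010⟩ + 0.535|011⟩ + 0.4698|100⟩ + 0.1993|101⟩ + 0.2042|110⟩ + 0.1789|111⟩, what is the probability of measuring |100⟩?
0.2207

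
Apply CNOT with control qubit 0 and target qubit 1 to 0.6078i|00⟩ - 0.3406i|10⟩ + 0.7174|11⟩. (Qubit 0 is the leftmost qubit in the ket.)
0.6078i|00⟩ + 0.7174|10⟩ - 0.3406i|11⟩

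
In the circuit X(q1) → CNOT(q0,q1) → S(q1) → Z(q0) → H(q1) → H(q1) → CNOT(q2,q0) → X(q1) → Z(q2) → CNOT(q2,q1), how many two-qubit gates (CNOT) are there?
3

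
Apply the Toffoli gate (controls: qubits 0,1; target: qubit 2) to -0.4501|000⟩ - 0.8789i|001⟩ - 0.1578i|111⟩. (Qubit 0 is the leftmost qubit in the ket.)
-0.4501|000⟩ - 0.8789i|001⟩ - 0.1578i|110⟩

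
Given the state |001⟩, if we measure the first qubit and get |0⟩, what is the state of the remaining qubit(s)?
|01⟩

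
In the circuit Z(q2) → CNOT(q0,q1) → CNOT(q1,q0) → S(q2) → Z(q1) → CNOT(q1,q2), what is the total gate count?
6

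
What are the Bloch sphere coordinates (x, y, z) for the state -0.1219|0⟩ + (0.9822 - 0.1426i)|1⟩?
(-0.2395, 0.03477, -0.9702)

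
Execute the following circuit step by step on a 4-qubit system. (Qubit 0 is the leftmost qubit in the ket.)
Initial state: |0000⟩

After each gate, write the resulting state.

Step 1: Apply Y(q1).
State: i|0100⟩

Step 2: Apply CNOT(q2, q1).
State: i|0100⟩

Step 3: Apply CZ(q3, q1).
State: i|0100⟩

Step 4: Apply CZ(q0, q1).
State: i|0100⟩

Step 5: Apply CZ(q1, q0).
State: i|0100⟩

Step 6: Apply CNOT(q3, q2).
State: i|0100⟩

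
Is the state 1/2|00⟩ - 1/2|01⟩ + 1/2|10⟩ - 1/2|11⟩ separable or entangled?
Separable

Writing the state as a|00⟩ + b|01⟩ + c|10⟩ + d|11⟩, it is a product state iff ad − bc = 0.
Here (a, b, c, d) = (1/2, -1/2, 1/2, -1/2): ad − bc = (1/2)(-1/2) − (-1/2)(1/2) = 0, so the state is separable.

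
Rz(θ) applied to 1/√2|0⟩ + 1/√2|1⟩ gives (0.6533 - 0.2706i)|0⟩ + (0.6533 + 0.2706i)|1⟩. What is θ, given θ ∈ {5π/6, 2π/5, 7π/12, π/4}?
π/4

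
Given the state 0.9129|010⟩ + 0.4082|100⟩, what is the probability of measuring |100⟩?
0.1666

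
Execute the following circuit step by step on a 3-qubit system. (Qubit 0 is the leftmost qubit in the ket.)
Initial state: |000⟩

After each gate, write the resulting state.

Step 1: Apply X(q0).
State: |100⟩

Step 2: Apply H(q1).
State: 1/√2|100⟩ + 1/√2|110⟩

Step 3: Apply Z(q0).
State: -1/√2|100⟩ - 1/√2|110⟩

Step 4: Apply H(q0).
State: -1/2|000⟩ - 1/2|010⟩ + 1/2|100⟩ + 1/2|110⟩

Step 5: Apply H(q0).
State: -1/√2|100⟩ - 1/√2|110⟩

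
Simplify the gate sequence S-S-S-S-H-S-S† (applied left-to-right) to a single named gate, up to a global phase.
H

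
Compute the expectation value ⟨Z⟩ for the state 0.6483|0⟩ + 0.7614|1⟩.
-0.1594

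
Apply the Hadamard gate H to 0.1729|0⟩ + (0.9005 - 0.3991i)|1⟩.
(0.759 - 0.2822i)|0⟩ + (-0.5145 + 0.2822i)|1⟩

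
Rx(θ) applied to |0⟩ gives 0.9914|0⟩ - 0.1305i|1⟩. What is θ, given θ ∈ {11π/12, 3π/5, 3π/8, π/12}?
π/12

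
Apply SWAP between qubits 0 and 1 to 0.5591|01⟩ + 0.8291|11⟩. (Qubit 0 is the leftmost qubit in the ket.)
0.5591|10⟩ + 0.8291|11⟩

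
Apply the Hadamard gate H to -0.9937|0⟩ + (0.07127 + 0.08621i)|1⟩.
(-0.6523 + 0.06096i)|0⟩ + (-0.753 - 0.06096i)|1⟩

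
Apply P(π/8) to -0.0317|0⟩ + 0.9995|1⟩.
-0.0317|0⟩ + (0.9234 + 0.3825i)|1⟩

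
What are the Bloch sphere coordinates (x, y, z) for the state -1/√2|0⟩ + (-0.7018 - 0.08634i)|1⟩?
(0.9925, 0.1221, 0.00002216)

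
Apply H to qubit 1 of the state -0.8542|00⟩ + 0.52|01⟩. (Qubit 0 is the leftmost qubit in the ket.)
-0.2363|00⟩ - 0.9717|01⟩

H on qubit 1 mixes each pair of kets that differ only in qubit 1: amplitudes (a, b) of (|…0…⟩, |…1…⟩) become ((a + b)/√2, (a − b)/√2). Kets absent from the input have amplitude 0.
(|00⟩, |01⟩): (a, b) = (-0.8542, 0.52) → (-0.2363, -0.9717)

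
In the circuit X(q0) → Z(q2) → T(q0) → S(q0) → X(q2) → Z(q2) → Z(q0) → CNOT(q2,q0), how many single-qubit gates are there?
7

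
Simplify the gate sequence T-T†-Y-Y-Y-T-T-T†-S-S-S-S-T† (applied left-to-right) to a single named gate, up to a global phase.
Y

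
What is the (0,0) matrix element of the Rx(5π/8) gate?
0.5556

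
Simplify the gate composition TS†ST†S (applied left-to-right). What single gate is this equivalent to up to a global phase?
S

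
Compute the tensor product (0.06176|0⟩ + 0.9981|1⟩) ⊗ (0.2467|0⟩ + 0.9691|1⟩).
0.01524|00⟩ + 0.05985|01⟩ + 0.2462|10⟩ + 0.9673|11⟩

amp(|b₁b₂…⟩) = product of the factor amplitudes for bits b₁, b₂, …; only kets whose every factor amplitude is nonzero survive.
|00⟩: (0.06176)(0.2467) = 0.01524
|01⟩: (0.06176)(0.9691) = 0.05985
|10⟩: (0.9981)(0.2467) = 0.2462
|11⟩: (0.9981)(0.9691) = 0.9673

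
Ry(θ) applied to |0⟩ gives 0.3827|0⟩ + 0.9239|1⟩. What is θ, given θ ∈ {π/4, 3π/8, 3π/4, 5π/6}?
3π/4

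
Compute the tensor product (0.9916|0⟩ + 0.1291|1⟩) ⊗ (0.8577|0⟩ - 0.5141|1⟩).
0.8505|00⟩ - 0.5098|01⟩ + 0.1107|10⟩ - 0.06637|11⟩

amp(|b₁b₂…⟩) = product of the factor amplitudes for bits b₁, b₂, …; only kets whose every factor amplitude is nonzero survive.
|00⟩: (0.9916)(0.8577) = 0.8505
|01⟩: (0.9916)(-0.5141) = -0.5098
|10⟩: (0.1291)(0.8577) = 0.1107
|11⟩: (0.1291)(-0.5141) = -0.06637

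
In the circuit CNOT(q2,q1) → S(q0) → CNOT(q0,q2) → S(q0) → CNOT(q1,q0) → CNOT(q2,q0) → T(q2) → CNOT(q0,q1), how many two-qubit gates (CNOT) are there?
5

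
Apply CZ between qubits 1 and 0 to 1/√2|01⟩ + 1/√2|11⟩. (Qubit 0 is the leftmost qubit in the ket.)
1/√2|01⟩ - 1/√2|11⟩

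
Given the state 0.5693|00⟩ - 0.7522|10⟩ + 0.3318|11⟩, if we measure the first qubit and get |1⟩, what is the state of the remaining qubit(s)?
-0.9149|0⟩ + 0.4036|1⟩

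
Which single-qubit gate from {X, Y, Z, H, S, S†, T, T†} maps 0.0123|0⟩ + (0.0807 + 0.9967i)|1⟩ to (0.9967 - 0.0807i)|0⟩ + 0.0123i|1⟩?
Y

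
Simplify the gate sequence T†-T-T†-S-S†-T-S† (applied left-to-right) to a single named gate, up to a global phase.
S†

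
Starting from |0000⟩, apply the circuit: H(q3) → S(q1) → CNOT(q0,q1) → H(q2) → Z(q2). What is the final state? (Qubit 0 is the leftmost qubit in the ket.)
1/2|0000⟩ + 1/2|0001⟩ - 1/2|0010⟩ - 1/2|0011⟩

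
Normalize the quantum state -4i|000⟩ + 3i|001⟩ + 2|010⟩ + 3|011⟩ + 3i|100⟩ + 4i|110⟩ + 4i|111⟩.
-0.45i|000⟩ + 0.3375i|001⟩ + 0.225|010⟩ + 0.3375|011⟩ + 0.3375i|100⟩ + 0.45i|110⟩ + 0.45i|111⟩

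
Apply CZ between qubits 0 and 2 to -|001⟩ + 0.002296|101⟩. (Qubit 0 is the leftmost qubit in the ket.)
-|001⟩ - 0.002296|101⟩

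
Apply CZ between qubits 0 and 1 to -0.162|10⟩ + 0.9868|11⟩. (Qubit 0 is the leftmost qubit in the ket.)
-0.162|10⟩ - 0.9868|11⟩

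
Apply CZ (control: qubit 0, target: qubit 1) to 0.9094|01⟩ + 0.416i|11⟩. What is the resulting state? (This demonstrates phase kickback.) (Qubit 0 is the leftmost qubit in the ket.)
0.9094|01⟩ - 0.416i|11⟩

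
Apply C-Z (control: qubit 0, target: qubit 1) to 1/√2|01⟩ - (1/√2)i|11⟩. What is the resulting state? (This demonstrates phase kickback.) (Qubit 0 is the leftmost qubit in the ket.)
1/√2|01⟩ + (1/√2)i|11⟩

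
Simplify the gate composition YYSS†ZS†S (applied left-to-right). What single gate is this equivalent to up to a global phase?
Z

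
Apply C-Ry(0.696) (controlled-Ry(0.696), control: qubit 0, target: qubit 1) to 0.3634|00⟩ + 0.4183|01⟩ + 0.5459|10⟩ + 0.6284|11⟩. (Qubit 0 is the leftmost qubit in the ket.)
0.3634|00⟩ + 0.4183|01⟩ + 0.2989|10⟩ + 0.7769|11⟩

C-Ry(0.696) leaves the control-|0⟩ kets |00⟩, |01⟩ unchanged and applies Ry(0.696) to qubit 1 on the control-|1⟩ pair (|10⟩, |11⟩).
Ry(0.696) = [[cos(θ/2), −sin(θ/2)], [sin(θ/2), cos(θ/2)]]; θ = 0.696, cos(θ/2) ≈ 0.940057, sin(θ/2) ≈ 0.341018.
With a = amp(|10⟩) = 0.5459 and b = amp(|11⟩) = 0.6284:
new amp(|10⟩) = (0.940057)·a + (-0.341018)·b = 0.2989
new amp(|11⟩) = (0.341018)·a + (0.940057)·b = 0.7769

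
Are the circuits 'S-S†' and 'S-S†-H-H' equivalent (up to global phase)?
Yes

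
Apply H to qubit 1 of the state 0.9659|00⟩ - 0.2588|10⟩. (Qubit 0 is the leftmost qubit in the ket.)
0.683|00⟩ + 0.683|01⟩ - 0.183|10⟩ - 0.183|11⟩

H on qubit 1 mixes each pair of kets that differ only in qubit 1: amplitudes (a, b) of (|…0…⟩, |…1…⟩) become ((a + b)/√2, (a − b)/√2). Kets absent from the input have amplitude 0.
(|00⟩, |01⟩): (a, b) = (0.9659, 0) → (0.683, 0.683)
(|10⟩, |11⟩): (a, b) = (-0.2588, 0) → (-0.183, -0.183)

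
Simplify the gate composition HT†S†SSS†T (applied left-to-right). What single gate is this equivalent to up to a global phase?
H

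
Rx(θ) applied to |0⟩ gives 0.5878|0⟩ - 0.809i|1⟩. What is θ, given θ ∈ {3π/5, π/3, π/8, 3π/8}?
3π/5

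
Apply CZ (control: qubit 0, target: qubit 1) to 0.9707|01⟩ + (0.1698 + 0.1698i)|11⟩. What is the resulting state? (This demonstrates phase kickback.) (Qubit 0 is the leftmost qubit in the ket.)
0.9707|01⟩ + (-0.1698 - 0.1698i)|11⟩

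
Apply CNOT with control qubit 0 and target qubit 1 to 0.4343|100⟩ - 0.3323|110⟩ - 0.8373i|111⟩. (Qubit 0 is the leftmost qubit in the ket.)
-0.3323|100⟩ - 0.8373i|101⟩ + 0.4343|110⟩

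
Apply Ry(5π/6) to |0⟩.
0.2588|0⟩ + 0.9659|1⟩

Ry(5π/6) = [[cos(θ/2), −sin(θ/2)], [sin(θ/2), cos(θ/2)]]; θ = 5π/6, cos(θ/2) ≈ 0.258819, sin(θ/2) ≈ 0.965926.
With a = amp(|0⟩) = 1 and b = amp(|1⟩) = 0:
new amp(|0⟩) = (0.258819)·a + (-0.965926)·b = 0.2588
new amp(|1⟩) = (0.965926)·a + (0.258819)·b = 0.9659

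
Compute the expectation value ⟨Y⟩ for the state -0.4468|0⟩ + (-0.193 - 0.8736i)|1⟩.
0.7806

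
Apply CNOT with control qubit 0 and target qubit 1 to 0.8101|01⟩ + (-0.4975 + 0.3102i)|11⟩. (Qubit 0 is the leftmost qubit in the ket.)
0.8101|01⟩ + (-0.4975 + 0.3102i)|10⟩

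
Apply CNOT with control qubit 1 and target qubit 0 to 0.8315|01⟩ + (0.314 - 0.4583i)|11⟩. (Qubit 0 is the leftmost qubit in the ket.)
(0.314 - 0.4583i)|01⟩ + 0.8315|11⟩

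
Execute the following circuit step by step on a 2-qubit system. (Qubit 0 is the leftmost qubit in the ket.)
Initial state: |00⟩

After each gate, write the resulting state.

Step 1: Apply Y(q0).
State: i|10⟩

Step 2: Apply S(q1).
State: i|10⟩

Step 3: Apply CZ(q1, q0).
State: i|10⟩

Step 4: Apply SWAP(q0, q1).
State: i|01⟩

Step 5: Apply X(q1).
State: i|00⟩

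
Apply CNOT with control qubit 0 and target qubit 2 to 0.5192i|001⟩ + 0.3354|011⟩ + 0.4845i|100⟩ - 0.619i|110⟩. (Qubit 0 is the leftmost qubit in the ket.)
0.5192i|001⟩ + 0.3354|011⟩ + 0.4845i|101⟩ - 0.619i|111⟩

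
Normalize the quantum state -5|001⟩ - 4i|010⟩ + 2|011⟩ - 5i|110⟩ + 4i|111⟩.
-0.5392|001⟩ - 0.4313i|010⟩ + 0.2157|011⟩ - 0.5392i|110⟩ + 0.4313i|111⟩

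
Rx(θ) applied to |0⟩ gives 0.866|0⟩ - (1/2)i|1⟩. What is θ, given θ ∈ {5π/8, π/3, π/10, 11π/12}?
π/3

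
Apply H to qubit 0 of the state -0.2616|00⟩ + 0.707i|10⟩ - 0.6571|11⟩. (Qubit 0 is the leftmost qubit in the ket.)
(-0.185 + 0.4999i)|00⟩ - 0.4646|01⟩ + (-0.185 - 0.4999i)|10⟩ + 0.4646|11⟩

H on qubit 0 mixes each pair of kets that differ only in qubit 0: amplitudes (a, b) of (|…0…⟩, |…1…⟩) become ((a + b)/√2, (a − b)/√2). Kets absent from the input have amplitude 0.
(|00⟩, |10⟩): (a, b) = (-0.2616, 0.707i) → ((-0.185 + 0.4999i), (-0.185 - 0.4999i))
(|01⟩, |11⟩): (a, b) = (0, -0.6571) → (-0.4646, 0.4646)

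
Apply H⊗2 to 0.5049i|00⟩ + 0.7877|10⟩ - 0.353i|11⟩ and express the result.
(0.3939 + 0.07595i)|00⟩ + (0.3939 + 0.429i)|01⟩ + (-0.3939 + 0.429i)|10⟩ + (-0.3939 + 0.07595i)|11⟩

H⊗2 gives amp(|y⟩) = (1/2) Σ_x (−1)^(x·y) amp(|x⟩), where x·y is the number of positions in which both x and y have a 1.
|00⟩: (0.5049i + 0.7877 - 0.353i)/2 = (0.3939 + 0.07595i)
|01⟩: (0.5049i + 0.7877 + 0.353i)/2 = (0.3939 + 0.429i)
|10⟩: (0.5049i - 0.7877 + 0.353i)/2 = (-0.3939 + 0.429i)
|11⟩: (0.5049i - 0.7877 - 0.353i)/2 = (-0.3939 + 0.07595i)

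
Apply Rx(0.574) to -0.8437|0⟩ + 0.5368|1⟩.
(-0.8092 - 0.152i)|0⟩ + (0.5148 + 0.2388i)|1⟩

Rx(0.574) = [[cos(θ/2), −i·sin(θ/2)], [−i·sin(θ/2), cos(θ/2)]]; θ = 0.574, cos(θ/2) ≈ 0.959097, sin(θ/2) ≈ 0.283076.
With a = amp(|0⟩) = -0.8437 and b = amp(|1⟩) = 0.5368:
new amp(|0⟩) = (0.959097)·a + (-0.283076i)·b = (-0.8092 - 0.152i)
new amp(|1⟩) = (-0.283076i)·a + (0.959097)·b = (0.5148 + 0.2388i)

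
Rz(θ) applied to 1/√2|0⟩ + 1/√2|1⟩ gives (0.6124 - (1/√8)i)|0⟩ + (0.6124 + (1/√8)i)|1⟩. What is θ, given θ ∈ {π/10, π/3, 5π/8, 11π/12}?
π/3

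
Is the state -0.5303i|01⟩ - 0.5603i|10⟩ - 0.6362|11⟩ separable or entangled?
Entangled

Writing the state as a|00⟩ + b|01⟩ + c|10⟩ + d|11⟩, it is a product state iff ad − bc = 0.
Here (a, b, c, d) = (0, -0.5303i, -0.5603i, -0.6362): ad − bc = (0)(-0.6362) − (-0.5303i)(-0.5603i) = 0.2971 ≠ 0, so the state is entangled.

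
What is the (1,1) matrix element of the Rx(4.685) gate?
-0.6974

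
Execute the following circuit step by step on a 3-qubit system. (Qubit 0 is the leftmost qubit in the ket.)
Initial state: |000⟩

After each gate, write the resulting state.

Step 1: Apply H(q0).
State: 1/√2|000⟩ + 1/√2|100⟩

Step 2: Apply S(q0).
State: 1/√2|000⟩ + (1/√2)i|100⟩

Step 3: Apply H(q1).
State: 1/2|000⟩ + 1/2|010⟩ + (1/2)i|100⟩ + (1/2)i|110⟩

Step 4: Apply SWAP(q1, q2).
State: 1/2|000⟩ + 1/2|001⟩ + (1/2)i|100⟩ + (1/2)i|101⟩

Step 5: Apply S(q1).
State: 1/2|000⟩ + 1/2|001⟩ + (1/2)i|100⟩ + (1/2)i|101⟩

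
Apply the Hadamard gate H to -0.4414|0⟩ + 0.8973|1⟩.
0.3224|0⟩ - 0.9466|1⟩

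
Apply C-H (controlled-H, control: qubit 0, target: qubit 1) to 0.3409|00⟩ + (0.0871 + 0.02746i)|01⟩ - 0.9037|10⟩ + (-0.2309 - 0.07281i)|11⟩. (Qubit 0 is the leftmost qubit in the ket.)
0.3409|00⟩ + (0.0871 + 0.02746i)|01⟩ + (-0.8023 - 0.05148i)|10⟩ + (-0.4757 + 0.05148i)|11⟩

C-H leaves the control-|0⟩ kets |00⟩, |01⟩ unchanged and applies H to qubit 1 on the control-|1⟩ pair (|10⟩, |11⟩).
H = [[1/√2, 1/√2], [1/√2, -1/√2]].
With a = amp(|10⟩) = -0.9037 and b = amp(|11⟩) = (-0.2309 - 0.07281i):
new amp(|10⟩) = (1/√2)·a + (1/√2)·b = (-0.8023 - 0.05148i)
new amp(|11⟩) = (1/√2)·a + (-1/√2)·b = (-0.4757 + 0.05148i)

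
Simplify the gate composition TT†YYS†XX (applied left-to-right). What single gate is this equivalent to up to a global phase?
S†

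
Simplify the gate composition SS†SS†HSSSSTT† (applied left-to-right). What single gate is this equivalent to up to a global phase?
H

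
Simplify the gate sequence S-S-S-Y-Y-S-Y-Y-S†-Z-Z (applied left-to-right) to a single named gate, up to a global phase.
S†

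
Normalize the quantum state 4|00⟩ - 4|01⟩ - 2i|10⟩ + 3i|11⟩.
0.5963|00⟩ - 0.5963|01⟩ - 0.2981i|10⟩ + (1/√5)i|11⟩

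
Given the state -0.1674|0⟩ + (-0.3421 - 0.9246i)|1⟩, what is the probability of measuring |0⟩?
0.02802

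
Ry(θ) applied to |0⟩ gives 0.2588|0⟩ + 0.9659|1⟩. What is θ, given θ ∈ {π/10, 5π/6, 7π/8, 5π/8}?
5π/6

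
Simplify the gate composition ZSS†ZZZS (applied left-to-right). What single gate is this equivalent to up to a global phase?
S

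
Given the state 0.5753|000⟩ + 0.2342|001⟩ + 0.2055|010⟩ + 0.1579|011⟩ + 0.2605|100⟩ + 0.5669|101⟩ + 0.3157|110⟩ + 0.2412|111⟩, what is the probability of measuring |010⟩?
0.04223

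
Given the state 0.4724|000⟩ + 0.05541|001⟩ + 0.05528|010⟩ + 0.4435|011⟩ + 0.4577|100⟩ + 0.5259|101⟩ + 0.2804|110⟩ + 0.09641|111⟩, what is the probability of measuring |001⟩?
0.00307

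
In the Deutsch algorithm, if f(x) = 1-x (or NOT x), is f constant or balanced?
Balanced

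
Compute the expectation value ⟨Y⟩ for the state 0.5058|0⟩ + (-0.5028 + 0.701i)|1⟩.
0.7091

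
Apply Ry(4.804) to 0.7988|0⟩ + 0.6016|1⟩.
-0.9956|0⟩ + 0.09395|1⟩

Ry(4.804) = [[cos(θ/2), −sin(θ/2)], [sin(θ/2), cos(θ/2)]]; θ = 4.804, cos(θ/2) ≈ -0.738743, sin(θ/2) ≈ 0.673987.
With a = amp(|0⟩) = 0.7988 and b = amp(|1⟩) = 0.6016:
new amp(|0⟩) = (-0.738743)·a + (-0.673987)·b = -0.9956
new amp(|1⟩) = (0.673987)·a + (-0.738743)·b = 0.09395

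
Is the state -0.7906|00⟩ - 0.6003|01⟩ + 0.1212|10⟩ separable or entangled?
Entangled

Writing the state as a|00⟩ + b|01⟩ + c|10⟩ + d|11⟩, it is a product state iff ad − bc = 0.
Here (a, b, c, d) = (-0.7906, -0.6003, 0.1212, 0): ad − bc = (-0.7906)(0) − (-0.6003)(0.1212) = 0.07276 ≠ 0, so the state is entangled.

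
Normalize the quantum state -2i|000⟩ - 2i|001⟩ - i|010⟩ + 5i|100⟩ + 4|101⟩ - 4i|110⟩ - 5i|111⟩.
-0.2097i|000⟩ - 0.2097i|001⟩ - 0.1048i|010⟩ + 0.5241i|100⟩ + 0.4193|101⟩ - 0.4193i|110⟩ - 0.5241i|111⟩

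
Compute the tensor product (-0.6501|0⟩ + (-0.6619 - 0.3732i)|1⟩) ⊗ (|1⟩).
-0.6501|01⟩ + (-0.6619 - 0.3732i)|11⟩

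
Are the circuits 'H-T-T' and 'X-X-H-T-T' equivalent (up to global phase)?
Yes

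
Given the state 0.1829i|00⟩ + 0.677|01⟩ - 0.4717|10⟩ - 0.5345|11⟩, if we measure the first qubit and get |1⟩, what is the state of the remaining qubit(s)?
-0.6617|0⟩ - 0.7498|1⟩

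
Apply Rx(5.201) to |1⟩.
-0.5151i|0⟩ - 0.8571|1⟩

Rx(5.201) = [[cos(θ/2), −i·sin(θ/2)], [−i·sin(θ/2), cos(θ/2)]]; θ = 5.201, cos(θ/2) ≈ -0.857146, sin(θ/2) ≈ 0.515073.
With a = amp(|0⟩) = 0 and b = amp(|1⟩) = 1:
new amp(|0⟩) = (-0.857146)·a + (-0.515073i)·b = -0.5151i
new amp(|1⟩) = (-0.515073i)·a + (-0.857146)·b = -0.8571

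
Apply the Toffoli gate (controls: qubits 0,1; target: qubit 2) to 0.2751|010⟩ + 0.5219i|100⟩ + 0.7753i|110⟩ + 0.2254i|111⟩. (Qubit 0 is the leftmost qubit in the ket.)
0.2751|010⟩ + 0.5219i|100⟩ + 0.2254i|110⟩ + 0.7753i|111⟩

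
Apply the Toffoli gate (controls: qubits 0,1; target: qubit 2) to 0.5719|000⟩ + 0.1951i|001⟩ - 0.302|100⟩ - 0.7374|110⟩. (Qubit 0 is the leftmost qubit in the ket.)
0.5719|000⟩ + 0.1951i|001⟩ - 0.302|100⟩ - 0.7374|111⟩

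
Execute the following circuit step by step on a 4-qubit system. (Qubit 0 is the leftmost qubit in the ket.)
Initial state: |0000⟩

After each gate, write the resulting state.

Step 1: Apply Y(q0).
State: i|1000⟩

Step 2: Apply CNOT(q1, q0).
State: i|1000⟩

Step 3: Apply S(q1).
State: i|1000⟩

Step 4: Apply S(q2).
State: i|1000⟩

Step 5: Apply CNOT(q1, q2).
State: i|1000⟩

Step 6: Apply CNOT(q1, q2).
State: i|1000⟩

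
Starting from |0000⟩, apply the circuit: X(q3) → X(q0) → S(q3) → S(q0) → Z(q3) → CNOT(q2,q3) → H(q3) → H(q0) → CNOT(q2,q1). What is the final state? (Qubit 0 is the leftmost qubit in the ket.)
1/2|0000⟩ - 1/2|0001⟩ - 1/2|1000⟩ + 1/2|1001⟩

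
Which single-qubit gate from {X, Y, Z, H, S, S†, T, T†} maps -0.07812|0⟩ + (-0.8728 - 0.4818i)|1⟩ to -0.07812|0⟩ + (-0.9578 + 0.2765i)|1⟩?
T†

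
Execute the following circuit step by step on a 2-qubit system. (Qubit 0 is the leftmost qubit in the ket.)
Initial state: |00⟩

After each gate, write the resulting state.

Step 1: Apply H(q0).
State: 1/√2|00⟩ + 1/√2|10⟩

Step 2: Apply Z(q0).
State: 1/√2|00⟩ - 1/√2|10⟩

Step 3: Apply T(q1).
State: 1/√2|00⟩ - 1/√2|10⟩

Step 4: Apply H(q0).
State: |10⟩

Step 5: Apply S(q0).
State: i|10⟩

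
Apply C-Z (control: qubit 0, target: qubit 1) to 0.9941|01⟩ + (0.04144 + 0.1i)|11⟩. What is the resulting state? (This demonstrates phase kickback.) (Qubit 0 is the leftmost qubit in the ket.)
0.9941|01⟩ + (-0.04144 - 0.1i)|11⟩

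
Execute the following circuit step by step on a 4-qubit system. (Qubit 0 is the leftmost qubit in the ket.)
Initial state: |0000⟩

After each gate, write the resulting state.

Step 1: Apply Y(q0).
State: i|1000⟩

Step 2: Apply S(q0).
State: -|1000⟩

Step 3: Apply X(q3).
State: -|1001⟩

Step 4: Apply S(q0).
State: -i|1001⟩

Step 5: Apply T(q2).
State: -i|1001⟩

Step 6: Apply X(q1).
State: -i|1101⟩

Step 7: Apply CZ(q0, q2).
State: -i|1101⟩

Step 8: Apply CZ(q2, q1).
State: -i|1101⟩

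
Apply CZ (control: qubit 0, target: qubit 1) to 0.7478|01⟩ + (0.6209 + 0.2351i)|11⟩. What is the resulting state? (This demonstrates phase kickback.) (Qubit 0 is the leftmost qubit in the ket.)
0.7478|01⟩ + (-0.6209 - 0.2351i)|11⟩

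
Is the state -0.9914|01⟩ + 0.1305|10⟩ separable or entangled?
Entangled

Writing the state as a|00⟩ + b|01⟩ + c|10⟩ + d|11⟩, it is a product state iff ad − bc = 0.
Here (a, b, c, d) = (0, -0.9914, 0.1305, 0): ad − bc = (0)(0) − (-0.9914)(0.1305) = 0.1294 ≠ 0, so the state is entangled.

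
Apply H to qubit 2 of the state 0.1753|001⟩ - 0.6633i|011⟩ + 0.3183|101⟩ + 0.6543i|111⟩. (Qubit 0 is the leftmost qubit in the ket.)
0.124|000⟩ - 0.124|001⟩ - 0.469i|010⟩ + 0.469i|011⟩ + 0.2251|100⟩ - 0.2251|101⟩ + 0.4627i|110⟩ - 0.4627i|111⟩

H on qubit 2 mixes each pair of kets that differ only in qubit 2: amplitudes (a, b) of (|…0…⟩, |…1…⟩) become ((a + b)/√2, (a − b)/√2). Kets absent from the input have amplitude 0.
(|000⟩, |001⟩): (a, b) = (0, 0.1753) → (0.124, -0.124)
(|010⟩, |011⟩): (a, b) = (0, -0.6633i) → (-0.469i, 0.469i)
(|100⟩, |101⟩): (a, b) = (0, 0.3183) → (0.2251, -0.2251)
(|110⟩, |111⟩): (a, b) = (0, 0.6543i) → (0.4627i, -0.4627i)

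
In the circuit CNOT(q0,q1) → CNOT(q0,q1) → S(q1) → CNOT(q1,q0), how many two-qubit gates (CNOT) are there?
3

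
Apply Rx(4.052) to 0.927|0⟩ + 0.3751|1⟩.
(-0.4076 - 0.3369i)|0⟩ + (-0.1649 - 0.8326i)|1⟩

Rx(4.052) = [[cos(θ/2), −i·sin(θ/2)], [−i·sin(θ/2), cos(θ/2)]]; θ = 4.052, cos(θ/2) ≈ -0.439645, sin(θ/2) ≈ 0.898172.
With a = amp(|0⟩) = 0.927 and b = amp(|1⟩) = 0.3751:
new amp(|0⟩) = (-0.439645)·a + (-0.898172i)·b = (-0.4076 - 0.3369i)
new amp(|1⟩) = (-0.898172i)·a + (-0.439645)·b = (-0.1649 - 0.8326i)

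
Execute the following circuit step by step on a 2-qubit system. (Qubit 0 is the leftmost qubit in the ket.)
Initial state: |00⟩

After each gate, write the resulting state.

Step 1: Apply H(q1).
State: 1/√2|00⟩ + 1/√2|01⟩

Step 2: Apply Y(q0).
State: (1/√2)i|10⟩ + (1/√2)i|11⟩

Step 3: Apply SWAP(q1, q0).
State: (1/√2)i|01⟩ + (1/√2)i|11⟩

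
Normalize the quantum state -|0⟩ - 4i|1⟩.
-0.2425|0⟩ - 0.9701i|1⟩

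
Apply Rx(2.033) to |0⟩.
0.5263|0⟩ - 0.8503i|1⟩

Rx(2.033) = [[cos(θ/2), −i·sin(θ/2)], [−i·sin(θ/2), cos(θ/2)]]; θ = 2.033, cos(θ/2) ≈ 0.526345, sin(θ/2) ≈ 0.850271.
With a = amp(|0⟩) = 1 and b = amp(|1⟩) = 0:
new amp(|0⟩) = (0.526345)·a + (-0.850271i)·b = 0.5263
new amp(|1⟩) = (-0.850271i)·a + (0.526345)·b = -0.8503i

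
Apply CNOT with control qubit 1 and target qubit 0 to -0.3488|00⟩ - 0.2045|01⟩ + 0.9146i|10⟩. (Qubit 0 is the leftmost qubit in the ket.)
-0.3488|00⟩ + 0.9146i|10⟩ - 0.2045|11⟩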